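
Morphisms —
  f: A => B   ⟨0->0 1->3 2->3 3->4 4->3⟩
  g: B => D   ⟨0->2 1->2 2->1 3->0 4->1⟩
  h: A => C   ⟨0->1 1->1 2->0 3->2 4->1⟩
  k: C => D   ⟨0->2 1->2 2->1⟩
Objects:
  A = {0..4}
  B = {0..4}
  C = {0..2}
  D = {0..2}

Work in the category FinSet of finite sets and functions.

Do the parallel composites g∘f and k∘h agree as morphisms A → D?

Answer: DOES NOT COMMUTE

Derivation:
1) trace f;g:
  0 f=>0 g=>2
  1 f=>3 g=>0
  2 f=>3 g=>0
  3 f=>4 g=>1
  4 f=>3 g=>0
  ⟦path⟧₁ = ⟨0->2 1->0 2->0 3->1 4->0⟩
2) trace h;k:
  0 h=>1 k=>2
  1 h=>1 k=>2
  2 h=>0 k=>2
  3 h=>2 k=>1
  4 h=>1 k=>2
  ⟦path⟧₂ = ⟨0->2 1->2 2->2 3->1 4->2⟩
Equal? distinct morphisms ✗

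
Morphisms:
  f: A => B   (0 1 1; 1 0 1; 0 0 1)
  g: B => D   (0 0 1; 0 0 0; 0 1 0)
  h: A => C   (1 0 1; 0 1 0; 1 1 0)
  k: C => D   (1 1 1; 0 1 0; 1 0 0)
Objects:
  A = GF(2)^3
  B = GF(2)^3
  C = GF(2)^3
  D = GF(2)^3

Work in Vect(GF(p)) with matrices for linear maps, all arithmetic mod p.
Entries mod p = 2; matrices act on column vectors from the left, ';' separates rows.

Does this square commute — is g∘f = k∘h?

Answer: DOES NOT COMMUTE

Work:
Path 1 = f;g:
  e0=(1,0,0) f=>(0,1,0) g=>(0,0,1)
  e1=(0,1,0) f=>(1,0,0) g=>(0,0,0)
  e2=(0,0,1) f=>(1,1,1) g=>(1,0,1)
  result₁ = (0 0 1; 0 0 0; 1 0 1)
Path 2 = h;k:
  e0=(1,0,0) h=>(1,0,1) k=>(0,0,1)
  e1=(0,1,0) h=>(0,1,1) k=>(0,1,0)
  e2=(0,0,1) h=>(1,0,0) k=>(1,0,1)
  result₂ = (0 0 1; 0 1 0; 1 0 1)
Equal? differ; not commutative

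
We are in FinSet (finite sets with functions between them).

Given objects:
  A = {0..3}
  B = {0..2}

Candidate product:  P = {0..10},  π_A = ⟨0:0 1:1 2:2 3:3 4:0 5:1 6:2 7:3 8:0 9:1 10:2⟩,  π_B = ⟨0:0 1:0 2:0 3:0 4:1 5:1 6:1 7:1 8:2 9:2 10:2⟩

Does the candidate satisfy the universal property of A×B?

|A|·|B| = 4·3 = 12;  |P| = 11
  → cardinalities differ; no bijection possible.

Answer: NOT A VALID PRODUCT — |P|=11 ≠ |A|·|B|=12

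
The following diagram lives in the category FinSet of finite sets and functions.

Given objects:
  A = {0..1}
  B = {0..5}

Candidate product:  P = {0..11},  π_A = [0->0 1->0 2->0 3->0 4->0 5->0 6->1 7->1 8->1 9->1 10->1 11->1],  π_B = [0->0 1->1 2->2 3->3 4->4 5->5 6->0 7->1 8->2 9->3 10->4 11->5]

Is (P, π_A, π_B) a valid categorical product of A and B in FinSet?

|A|·|B| = 2·6 = 12;  |P| = 12
Check the pairing map k ↦ (π_A(k), π_B(k)):
  0 -> (0,0)
  1 -> (0,1)
  2 -> (0,2)
  3 -> (0,3)
  4 -> (0,4)
  5 -> (0,5)
  6 -> (1,0)
  7 -> (1,1)
  8 -> (1,2)
  9 -> (1,3)
  10 -> (1,4)
  11 -> (1,5)
distinct pairs in image: 12 / 12 needed
  → bijection onto A×B; projections well-typed.

Answer: VALID PRODUCT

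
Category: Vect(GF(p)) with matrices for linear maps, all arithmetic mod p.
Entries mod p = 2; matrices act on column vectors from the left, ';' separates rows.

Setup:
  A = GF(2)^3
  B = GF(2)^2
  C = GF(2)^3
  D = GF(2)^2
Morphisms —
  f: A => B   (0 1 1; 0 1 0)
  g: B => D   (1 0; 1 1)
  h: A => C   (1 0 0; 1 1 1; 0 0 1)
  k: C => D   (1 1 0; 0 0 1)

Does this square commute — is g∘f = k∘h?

1) trace f;g:
  e0=(1,0,0) f=>(0,0) g=>(0,0)
  e1=(0,1,0) f=>(1,1) g=>(1,0)
  e2=(0,0,1) f=>(1,0) g=>(1,1)
  result₁ = (0 1 1; 0 0 1)
2) trace h;k:
  e0=(1,0,0) h=>(1,1,0) k=>(0,0)
  e1=(0,1,0) h=>(0,1,0) k=>(1,0)
  e2=(0,0,1) h=>(0,1,1) k=>(1,1)
  result₂ = (0 1 1; 0 0 1)
Equal? same morphism ✓

Answer: COMMUTES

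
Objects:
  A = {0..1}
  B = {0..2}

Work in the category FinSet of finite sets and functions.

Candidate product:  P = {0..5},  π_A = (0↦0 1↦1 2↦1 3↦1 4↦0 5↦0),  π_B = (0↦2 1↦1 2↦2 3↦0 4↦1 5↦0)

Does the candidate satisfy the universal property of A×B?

|A|·|B| = 2·3 = 6;  |P| = 6
Check the pairing map k ↦ (π_A(k), π_B(k)):
  0 ↦ (0,2)
  1 ↦ (1,1)
  2 ↦ (1,2)
  3 ↦ (1,0)
  4 ↦ (0,1)
  5 ↦ (0,0)
distinct pairs in image: 6 / 6 needed
  → bijection onto A×B; projections well-typed.

Answer: VALID PRODUCT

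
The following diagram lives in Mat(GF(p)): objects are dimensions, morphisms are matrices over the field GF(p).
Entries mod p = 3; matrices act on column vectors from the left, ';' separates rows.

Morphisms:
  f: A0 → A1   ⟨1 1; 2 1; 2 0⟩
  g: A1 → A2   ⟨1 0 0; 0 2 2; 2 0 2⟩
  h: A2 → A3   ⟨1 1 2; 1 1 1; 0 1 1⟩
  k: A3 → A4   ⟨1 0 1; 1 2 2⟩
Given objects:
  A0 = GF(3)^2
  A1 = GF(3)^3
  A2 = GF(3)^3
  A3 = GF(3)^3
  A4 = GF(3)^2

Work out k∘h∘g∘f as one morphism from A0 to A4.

Answer: ⟨2 2; 1 1⟩

Trace:
  e0=⟨1,0⟩ f→⟨1,2,2⟩ g→⟨1,2,0⟩ h→⟨0,0,2⟩ k→⟨2,1⟩
  e1=⟨0,1⟩ f→⟨1,1,0⟩ g→⟨1,2,2⟩ h→⟨1,2,1⟩ k→⟨2,1⟩
result: ⟨2 2; 1 1⟩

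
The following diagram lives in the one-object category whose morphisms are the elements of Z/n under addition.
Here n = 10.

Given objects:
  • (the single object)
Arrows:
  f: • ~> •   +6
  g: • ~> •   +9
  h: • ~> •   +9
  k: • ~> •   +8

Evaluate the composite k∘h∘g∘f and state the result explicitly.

Answer: +2

Derivation:
  0 +6≡6 +9≡5 +9≡4 +8≡2  (mod 10)
⟦path⟧: +2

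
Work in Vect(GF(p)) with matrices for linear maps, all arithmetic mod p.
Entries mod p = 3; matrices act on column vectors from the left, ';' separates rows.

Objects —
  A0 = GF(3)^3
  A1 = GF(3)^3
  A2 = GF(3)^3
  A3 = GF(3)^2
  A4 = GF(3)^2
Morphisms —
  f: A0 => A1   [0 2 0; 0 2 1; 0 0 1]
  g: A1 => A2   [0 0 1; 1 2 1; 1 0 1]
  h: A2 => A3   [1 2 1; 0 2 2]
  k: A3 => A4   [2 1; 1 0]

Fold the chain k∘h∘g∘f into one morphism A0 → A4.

Answer: [0 2 0; 0 2 2]

Derivation:
  e0=(1,0,0) f=>(0,0,0) g=>(0,0,0) h=>(0,0) k=>(0,0)
  e1=(0,1,0) f=>(2,2,0) g=>(0,0,2) h=>(2,1) k=>(2,2)
  e2=(0,0,1) f=>(0,1,1) g=>(1,0,1) h=>(2,2) k=>(0,2)
result: [0 2 0; 0 2 2]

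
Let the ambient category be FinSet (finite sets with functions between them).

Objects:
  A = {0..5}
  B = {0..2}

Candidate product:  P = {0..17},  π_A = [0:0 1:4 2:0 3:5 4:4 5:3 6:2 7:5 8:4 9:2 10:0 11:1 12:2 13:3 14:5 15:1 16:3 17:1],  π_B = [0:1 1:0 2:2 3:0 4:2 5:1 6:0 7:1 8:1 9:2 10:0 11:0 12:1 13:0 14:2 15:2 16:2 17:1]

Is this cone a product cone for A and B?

Answer: VALID PRODUCT

Work:
|A|·|B| = 6·3 = 18;  |P| = 18
Check the pairing map k ↦ (π_A(k), π_B(k)):
  0 : (0,1)
  1 : (4,0)
  2 : (0,2)
  3 : (5,0)
  4 : (4,2)
  5 : (3,1)
  6 : (2,0)
  7 : (5,1)
  8 : (4,1)
  9 : (2,2)
  10 : (0,0)
  11 : (1,0)
  12 : (2,1)
  13 : (3,0)
  14 : (5,2)
  15 : (1,2)
  16 : (3,2)
  17 : (1,1)
distinct pairs in image: 18 / 18 needed
  → bijection onto A×B; projections well-typed.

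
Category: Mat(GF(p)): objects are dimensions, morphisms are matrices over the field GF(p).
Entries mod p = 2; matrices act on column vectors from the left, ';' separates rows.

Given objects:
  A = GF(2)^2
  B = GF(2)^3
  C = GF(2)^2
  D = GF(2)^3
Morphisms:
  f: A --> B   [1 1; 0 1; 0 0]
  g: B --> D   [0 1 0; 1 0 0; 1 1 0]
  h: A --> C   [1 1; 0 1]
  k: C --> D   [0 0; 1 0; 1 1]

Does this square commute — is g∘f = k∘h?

Answer: DOES NOT COMMUTE

Derivation:
Path 1 = f;g:
  e0=(1,0) f-->(1,0,0) g-->(0,1,1)
  e1=(0,1) f-->(1,1,0) g-->(1,1,0)
  result₁ = [0 1; 1 1; 1 0]
Path 2 = h;k:
  e0=(1,0) h-->(1,0) k-->(0,1,1)
  e1=(0,1) h-->(1,1) k-->(0,1,0)
  result₂ = [0 0; 1 1; 1 0]
Equal? differ; not commutative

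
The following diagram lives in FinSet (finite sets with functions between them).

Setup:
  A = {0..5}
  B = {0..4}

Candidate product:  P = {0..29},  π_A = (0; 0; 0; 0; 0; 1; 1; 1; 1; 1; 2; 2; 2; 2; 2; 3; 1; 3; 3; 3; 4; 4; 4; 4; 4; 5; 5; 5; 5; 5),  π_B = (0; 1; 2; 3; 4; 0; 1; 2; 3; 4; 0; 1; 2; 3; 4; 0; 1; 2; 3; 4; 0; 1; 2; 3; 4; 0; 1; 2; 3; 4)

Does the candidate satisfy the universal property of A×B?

|A|·|B| = 6·5 = 30;  |P| = 30
Check the pairing map k ↦ (π_A(k), π_B(k)):
  0 -> (0,0)
  1 -> (0,1)
  2 -> (0,2)
  3 -> (0,3)
  4 -> (0,4)
  5 -> (1,0)
  6 -> (1,1)
  7 -> (1,2)
  8 -> (1,3)
  9 -> (1,4)
  10 -> (2,0)
  11 -> (2,1)
  12 -> (2,2)
  13 -> (2,3)
  14 -> (2,4)
  15 -> (3,0)
  16 -> (1,1)  ✗ repeats pair of k=6
  17 -> (3,2)
  18 -> (3,3)
  19 -> (3,4)
  20 -> (4,0)
  21 -> (4,1)
  22 -> (4,2)
  23 -> (4,3)
  24 -> (4,4)
  25 -> (5,0)
  26 -> (5,1)
  27 -> (5,2)
  28 -> (5,3)
  29 -> (5,4)
distinct pairs in image: 29 / 30 needed
  → (1,1) hit at k=6 and k=16

Answer: NOT A VALID PRODUCT — duplicate pair at indices 6,16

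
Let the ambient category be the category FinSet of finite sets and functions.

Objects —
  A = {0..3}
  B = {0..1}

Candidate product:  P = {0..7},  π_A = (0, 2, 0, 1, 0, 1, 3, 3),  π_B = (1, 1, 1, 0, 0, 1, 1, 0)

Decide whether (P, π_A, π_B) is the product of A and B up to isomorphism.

|A|·|B| = 4·2 = 8;  |P| = 8
Check the pairing map k ↦ (π_A(k), π_B(k)):
  0 : (0,1)
  1 : (2,1)
  2 : (0,1)  ✗ repeats pair of k=0
  3 : (1,0)
  4 : (0,0)
  5 : (1,1)
  6 : (3,1)
  7 : (3,0)
distinct pairs in image: 7 / 8 needed
  → (0,1) hit at k=0 and k=2

Answer: NOT A VALID PRODUCT — duplicate pair at indices 0,2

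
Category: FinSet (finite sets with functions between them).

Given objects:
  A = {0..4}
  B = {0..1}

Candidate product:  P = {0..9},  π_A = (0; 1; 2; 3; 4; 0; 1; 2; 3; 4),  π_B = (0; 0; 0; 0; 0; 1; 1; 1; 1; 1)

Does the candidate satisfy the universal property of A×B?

|A|·|B| = 5·2 = 10;  |P| = 10
Check the pairing map k ↦ (π_A(k), π_B(k)):
  0 -> (0,0)
  1 -> (1,0)
  2 -> (2,0)
  3 -> (3,0)
  4 -> (4,0)
  5 -> (0,1)
  6 -> (1,1)
  7 -> (2,1)
  8 -> (3,1)
  9 -> (4,1)
distinct pairs in image: 10 / 10 needed
  → bijection onto A×B; projections well-typed.

Answer: VALID PRODUCT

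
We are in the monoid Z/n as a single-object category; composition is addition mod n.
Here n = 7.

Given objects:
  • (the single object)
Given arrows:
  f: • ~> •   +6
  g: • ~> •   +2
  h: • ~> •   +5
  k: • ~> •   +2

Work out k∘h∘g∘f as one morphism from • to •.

Answer: +1

Trace:
  0 +6≡6 +2≡1 +5≡6 +2≡1  (mod 7)
result: +1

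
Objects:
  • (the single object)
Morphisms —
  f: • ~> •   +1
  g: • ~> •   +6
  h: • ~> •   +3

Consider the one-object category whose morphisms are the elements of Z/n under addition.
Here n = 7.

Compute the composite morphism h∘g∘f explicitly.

Answer: +3

Derivation:
  0 +1≡1 +6≡0 +3≡3  (mod 7)
result: +3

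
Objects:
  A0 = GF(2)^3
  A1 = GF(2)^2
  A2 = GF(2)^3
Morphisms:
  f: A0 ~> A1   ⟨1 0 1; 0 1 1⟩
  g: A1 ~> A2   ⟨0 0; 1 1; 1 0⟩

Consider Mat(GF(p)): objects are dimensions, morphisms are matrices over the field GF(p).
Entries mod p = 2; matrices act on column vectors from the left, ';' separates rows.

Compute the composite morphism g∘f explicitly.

Answer: ⟨0 0 0; 1 1 0; 1 0 1⟩

Derivation:
  e0=[1,0,0] f~>[1,0] g~>[0,1,1]
  e1=[0,1,0] f~>[0,1] g~>[0,1,0]
  e2=[0,0,1] f~>[1,1] g~>[0,0,1]
result: ⟨0 0 0; 1 1 0; 1 0 1⟩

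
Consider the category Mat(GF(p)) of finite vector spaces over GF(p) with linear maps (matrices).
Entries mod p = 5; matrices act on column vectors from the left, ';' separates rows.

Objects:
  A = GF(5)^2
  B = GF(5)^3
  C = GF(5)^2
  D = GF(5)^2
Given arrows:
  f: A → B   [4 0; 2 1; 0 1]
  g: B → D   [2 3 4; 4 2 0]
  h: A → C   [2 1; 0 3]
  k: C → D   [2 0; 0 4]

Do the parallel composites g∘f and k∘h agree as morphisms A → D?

Answer: COMMUTES

Derivation:
Path 1 = f;g:
  e0=⟨1,0⟩ f→⟨4,2,0⟩ g→⟨4,0⟩
  e1=⟨0,1⟩ f→⟨0,1,1⟩ g→⟨2,2⟩
  ⟦path⟧₁ = [4 2; 0 2]
Path 2 = h;k:
  e0=⟨1,0⟩ h→⟨2,0⟩ k→⟨4,0⟩
  e1=⟨0,1⟩ h→⟨1,3⟩ k→⟨2,2⟩
  ⟦path⟧₂ = [4 2; 0 2]
Equal? YES — commutes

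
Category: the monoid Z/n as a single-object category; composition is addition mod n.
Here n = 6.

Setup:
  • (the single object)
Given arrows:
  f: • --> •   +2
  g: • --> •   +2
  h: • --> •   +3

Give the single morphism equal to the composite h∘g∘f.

  0 +2≡2 +2≡4 +3≡1  (mod 6)
⟦path⟧: +1

Answer: +1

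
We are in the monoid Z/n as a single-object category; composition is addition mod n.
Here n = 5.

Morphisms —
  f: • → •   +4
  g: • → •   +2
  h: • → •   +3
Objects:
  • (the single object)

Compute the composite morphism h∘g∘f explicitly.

  0 +4≡4 +2≡1 +3≡4  (mod 5)
⟦path⟧: +4

Answer: +4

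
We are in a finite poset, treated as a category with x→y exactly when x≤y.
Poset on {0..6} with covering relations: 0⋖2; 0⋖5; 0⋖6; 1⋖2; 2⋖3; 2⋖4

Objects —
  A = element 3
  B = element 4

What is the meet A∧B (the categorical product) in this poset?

Answer: A∧B = 2

Derivation:
Common predecessors of 3,4: {0,1,2}
  0 ≤ 2
  1 ≤ 2
  2 ≤ 2
glb = 2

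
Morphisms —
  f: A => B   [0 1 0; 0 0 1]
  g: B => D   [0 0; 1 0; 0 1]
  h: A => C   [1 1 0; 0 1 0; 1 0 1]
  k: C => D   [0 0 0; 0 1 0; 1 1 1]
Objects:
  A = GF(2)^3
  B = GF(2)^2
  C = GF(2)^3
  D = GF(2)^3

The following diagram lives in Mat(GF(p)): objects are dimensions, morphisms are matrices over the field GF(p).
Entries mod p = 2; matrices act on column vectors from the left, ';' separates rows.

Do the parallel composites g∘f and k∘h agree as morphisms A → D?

1) trace f;g:
  e0=(1,0,0) f=>(0,0) g=>(0,0,0)
  e1=(0,1,0) f=>(1,0) g=>(0,1,0)
  e2=(0,0,1) f=>(0,1) g=>(0,0,1)
  result₁ = [0 0 0; 0 1 0; 0 0 1]
2) trace h;k:
  e0=(1,0,0) h=>(1,0,1) k=>(0,0,0)
  e1=(0,1,0) h=>(1,1,0) k=>(0,1,0)
  e2=(0,0,1) h=>(0,0,1) k=>(0,0,1)
  result₂ = [0 0 0; 0 1 0; 0 0 1]
Equal? equal; square commutes

Answer: COMMUTES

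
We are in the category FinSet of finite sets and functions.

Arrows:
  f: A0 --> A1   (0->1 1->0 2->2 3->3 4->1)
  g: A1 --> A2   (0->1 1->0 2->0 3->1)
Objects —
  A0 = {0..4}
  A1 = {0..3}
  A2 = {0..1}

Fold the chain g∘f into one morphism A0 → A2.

  0 f-->1 g-->0
  1 f-->0 g-->1
  2 f-->2 g-->0
  3 f-->3 g-->1
  4 f-->1 g-->0
composite: (0->0 1->1 2->0 3->1 4->0)

Answer: (0->0 1->1 2->0 3->1 4->0)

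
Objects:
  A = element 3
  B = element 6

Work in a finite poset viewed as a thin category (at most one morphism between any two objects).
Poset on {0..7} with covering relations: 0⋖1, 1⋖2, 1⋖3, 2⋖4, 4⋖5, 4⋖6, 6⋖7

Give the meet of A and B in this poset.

Answer: A∧B = 1

Work:
Lower bounds of A=3 and B=6: {0,1}
  0 ⊑ 1
  1 ⊑ 1
glb = 1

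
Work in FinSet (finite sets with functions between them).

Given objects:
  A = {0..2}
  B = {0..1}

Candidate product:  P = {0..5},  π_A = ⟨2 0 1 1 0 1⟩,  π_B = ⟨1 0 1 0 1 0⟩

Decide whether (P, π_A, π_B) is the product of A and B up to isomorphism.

Answer: NOT A VALID PRODUCT — duplicate pair at indices 3,5

Trace:
|A|·|B| = 3·2 = 6;  |P| = 6
Check the pairing map k ↦ (π_A(k), π_B(k)):
  0 -> (2,1)
  1 -> (0,0)
  2 -> (1,1)
  3 -> (1,0)
  4 -> (0,1)
  5 -> (1,0)  ✗ repeats pair of k=3
distinct pairs in image: 5 / 6 needed
  → (1,0) hit at k=3 and k=5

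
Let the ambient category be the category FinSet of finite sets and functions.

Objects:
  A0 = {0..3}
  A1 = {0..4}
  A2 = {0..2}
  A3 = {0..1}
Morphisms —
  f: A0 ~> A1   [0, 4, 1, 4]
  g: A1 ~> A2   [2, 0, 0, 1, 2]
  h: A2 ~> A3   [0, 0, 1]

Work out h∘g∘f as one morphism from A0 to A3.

Answer: [1, 1, 0, 1]

Trace:
  0 f~>0 g~>2 h~>1
  1 f~>4 g~>2 h~>1
  2 f~>1 g~>0 h~>0
  3 f~>4 g~>2 h~>1
result: [1, 1, 0, 1]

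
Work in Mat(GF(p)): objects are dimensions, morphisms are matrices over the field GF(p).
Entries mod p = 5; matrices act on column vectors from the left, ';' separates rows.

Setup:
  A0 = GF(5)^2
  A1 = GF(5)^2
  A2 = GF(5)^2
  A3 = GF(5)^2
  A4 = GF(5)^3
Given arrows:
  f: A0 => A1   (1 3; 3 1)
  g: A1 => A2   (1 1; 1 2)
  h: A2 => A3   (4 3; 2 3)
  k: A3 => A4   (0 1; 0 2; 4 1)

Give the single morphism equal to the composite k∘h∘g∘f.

Answer: (4 3; 3 1; 2 2)

Work:
  e0=⟨1,0⟩ f=>⟨1,3⟩ g=>⟨4,2⟩ h=>⟨2,4⟩ k=>⟨4,3,2⟩
  e1=⟨0,1⟩ f=>⟨3,1⟩ g=>⟨4,0⟩ h=>⟨1,3⟩ k=>⟨3,1,2⟩
composite: (4 3; 3 1; 2 2)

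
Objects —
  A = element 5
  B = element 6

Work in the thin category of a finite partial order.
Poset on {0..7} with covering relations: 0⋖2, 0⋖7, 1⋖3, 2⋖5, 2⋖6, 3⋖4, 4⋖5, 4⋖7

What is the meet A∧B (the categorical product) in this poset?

Lower bounds of A=5 and B=6: {0,2}
  0 ⊑ 2
  2 ⊑ 2
glb = 2

Answer: A∧B = 2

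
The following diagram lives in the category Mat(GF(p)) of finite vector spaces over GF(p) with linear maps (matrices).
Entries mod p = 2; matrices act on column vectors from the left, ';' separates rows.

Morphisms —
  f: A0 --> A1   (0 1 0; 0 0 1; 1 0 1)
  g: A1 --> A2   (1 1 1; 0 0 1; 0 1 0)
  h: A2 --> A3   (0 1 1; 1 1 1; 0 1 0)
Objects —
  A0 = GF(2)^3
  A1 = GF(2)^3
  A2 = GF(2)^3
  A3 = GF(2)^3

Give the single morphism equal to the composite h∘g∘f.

  e0=⟨1,0,0⟩ f-->⟨0,0,1⟩ g-->⟨1,1,0⟩ h-->⟨1,0,1⟩
  e1=⟨0,1,0⟩ f-->⟨1,0,0⟩ g-->⟨1,0,0⟩ h-->⟨0,1,0⟩
  e2=⟨0,0,1⟩ f-->⟨0,1,1⟩ g-->⟨0,1,1⟩ h-->⟨0,0,1⟩
composite: (1 0 0; 0 1 0; 1 0 1)

Answer: (1 0 0; 0 1 0; 1 0 1)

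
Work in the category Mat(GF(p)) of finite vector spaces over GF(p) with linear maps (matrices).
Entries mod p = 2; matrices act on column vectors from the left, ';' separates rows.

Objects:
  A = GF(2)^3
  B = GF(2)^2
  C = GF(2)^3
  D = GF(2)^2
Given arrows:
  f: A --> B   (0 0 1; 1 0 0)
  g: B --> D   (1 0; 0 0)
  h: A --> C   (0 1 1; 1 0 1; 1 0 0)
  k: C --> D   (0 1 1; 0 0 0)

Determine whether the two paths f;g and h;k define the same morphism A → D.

Answer: COMMUTES

Derivation:
1) trace f;g:
  e0=[1,0,0] f-->[0,1] g-->[0,0]
  e1=[0,1,0] f-->[0,0] g-->[0,0]
  e2=[0,0,1] f-->[1,0] g-->[1,0]
  ⟦path⟧₁ = (0 0 1; 0 0 0)
2) trace h;k:
  e0=[1,0,0] h-->[0,1,1] k-->[0,0]
  e1=[0,1,0] h-->[1,0,0] k-->[0,0]
  e2=[0,0,1] h-->[1,1,0] k-->[1,0]
  ⟦path⟧₂ = (0 0 1; 0 0 0)
Equal? YES — commutes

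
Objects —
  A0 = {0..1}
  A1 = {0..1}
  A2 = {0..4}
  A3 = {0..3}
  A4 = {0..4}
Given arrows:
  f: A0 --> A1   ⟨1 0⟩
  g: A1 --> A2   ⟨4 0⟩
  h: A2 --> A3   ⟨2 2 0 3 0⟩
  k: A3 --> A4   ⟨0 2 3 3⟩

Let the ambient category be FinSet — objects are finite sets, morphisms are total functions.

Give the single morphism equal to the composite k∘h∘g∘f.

Answer: ⟨3 0⟩

Trace:
  0 f-->1 g-->0 h-->2 k-->3
  1 f-->0 g-->4 h-->0 k-->0
⟦path⟧: ⟨3 0⟩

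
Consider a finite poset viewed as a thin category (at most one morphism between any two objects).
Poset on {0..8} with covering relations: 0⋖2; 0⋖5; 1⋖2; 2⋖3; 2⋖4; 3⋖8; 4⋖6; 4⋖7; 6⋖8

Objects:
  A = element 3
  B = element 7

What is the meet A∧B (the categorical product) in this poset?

Answer: A∧B = 2

Derivation:
Lower bounds of A=3 and B=7: {0,1,2}
  0 ≤ 2
  1 ≤ 2
  2 ≤ 2
glb = 2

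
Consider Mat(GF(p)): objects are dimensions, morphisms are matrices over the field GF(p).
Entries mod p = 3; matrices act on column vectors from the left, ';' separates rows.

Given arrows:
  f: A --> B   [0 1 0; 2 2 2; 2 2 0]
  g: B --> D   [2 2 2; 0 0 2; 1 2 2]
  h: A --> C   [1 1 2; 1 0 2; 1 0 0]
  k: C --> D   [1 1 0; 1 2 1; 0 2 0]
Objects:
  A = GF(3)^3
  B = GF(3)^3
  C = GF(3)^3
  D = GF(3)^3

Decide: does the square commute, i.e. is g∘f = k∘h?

1) trace f;g:
  e0=⟨1,0,0⟩ f-->⟨0,2,2⟩ g-->⟨2,1,2⟩
  e1=⟨0,1,0⟩ f-->⟨1,2,2⟩ g-->⟨1,1,0⟩
  e2=⟨0,0,1⟩ f-->⟨0,2,0⟩ g-->⟨1,0,1⟩
  result₁ = [2 1 1; 1 1 0; 2 0 1]
2) trace h;k:
  e0=⟨1,0,0⟩ h-->⟨1,1,1⟩ k-->⟨2,1,2⟩
  e1=⟨0,1,0⟩ h-->⟨1,0,0⟩ k-->⟨1,1,0⟩
  e2=⟨0,0,1⟩ h-->⟨2,2,0⟩ k-->⟨1,0,1⟩
  result₂ = [2 1 1; 1 1 0; 2 0 1]
Equal? equal; square commutes

Answer: COMMUTES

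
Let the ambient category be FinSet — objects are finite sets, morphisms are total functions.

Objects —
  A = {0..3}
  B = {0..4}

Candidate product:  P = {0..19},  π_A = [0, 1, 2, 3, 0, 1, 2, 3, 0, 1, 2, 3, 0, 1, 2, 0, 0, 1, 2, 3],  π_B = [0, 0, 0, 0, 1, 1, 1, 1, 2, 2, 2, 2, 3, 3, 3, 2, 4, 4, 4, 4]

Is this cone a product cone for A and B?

|A|·|B| = 4·5 = 20;  |P| = 20
Check the pairing map k ↦ (π_A(k), π_B(k)):
  0 : (0,0)
  1 : (1,0)
  2 : (2,0)
  3 : (3,0)
  4 : (0,1)
  5 : (1,1)
  6 : (2,1)
  7 : (3,1)
  8 : (0,2)
  9 : (1,2)
  10 : (2,2)
  11 : (3,2)
  12 : (0,3)
  13 : (1,3)
  14 : (2,3)
  15 : (0,2)  ✗ repeats pair of k=8
  16 : (0,4)
  17 : (1,4)
  18 : (2,4)
  19 : (3,4)
distinct pairs in image: 19 / 20 needed
  → (0,2) hit at k=8 and k=15

Answer: NOT A VALID PRODUCT — duplicate pair at indices 8,15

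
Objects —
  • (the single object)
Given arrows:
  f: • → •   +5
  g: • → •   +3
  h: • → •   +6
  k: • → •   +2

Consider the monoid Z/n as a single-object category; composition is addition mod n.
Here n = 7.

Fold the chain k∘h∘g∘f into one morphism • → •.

Answer: +2

Trace:
  0 +5≡5 +3≡1 +6≡0 +2≡2  (mod 7)
⟦path⟧: +2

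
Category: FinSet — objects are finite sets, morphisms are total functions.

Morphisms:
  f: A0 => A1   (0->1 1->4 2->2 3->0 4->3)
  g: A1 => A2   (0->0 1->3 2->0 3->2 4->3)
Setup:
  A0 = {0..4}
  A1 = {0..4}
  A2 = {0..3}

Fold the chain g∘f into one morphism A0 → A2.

  0 f=>1 g=>3
  1 f=>4 g=>3
  2 f=>2 g=>0
  3 f=>0 g=>0
  4 f=>3 g=>2
⟦path⟧: (0->3 1->3 2->0 3->0 4->2)

Answer: (0->3 1->3 2->0 3->0 4->2)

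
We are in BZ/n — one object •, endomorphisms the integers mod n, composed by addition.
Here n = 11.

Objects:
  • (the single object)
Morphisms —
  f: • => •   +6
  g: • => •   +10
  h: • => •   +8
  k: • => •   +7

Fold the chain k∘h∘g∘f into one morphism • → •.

  0 +6≡6 +10≡5 +8≡2 +7≡9  (mod 11)
⟦path⟧: +9

Answer: +9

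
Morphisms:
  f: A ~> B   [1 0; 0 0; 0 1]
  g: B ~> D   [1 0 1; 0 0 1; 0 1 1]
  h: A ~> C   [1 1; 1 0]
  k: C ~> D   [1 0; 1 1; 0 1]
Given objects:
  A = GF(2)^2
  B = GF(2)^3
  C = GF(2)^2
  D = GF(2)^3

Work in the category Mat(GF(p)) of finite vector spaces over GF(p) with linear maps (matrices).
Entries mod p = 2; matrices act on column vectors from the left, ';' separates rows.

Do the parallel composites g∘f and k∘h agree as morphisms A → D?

1) trace f;g:
  e0=[1,0] f~>[1,0,0] g~>[1,0,0]
  e1=[0,1] f~>[0,0,1] g~>[1,1,1]
  ⟦path⟧₁ = [1 1; 0 1; 0 1]
2) trace h;k:
  e0=[1,0] h~>[1,1] k~>[1,0,1]
  e1=[0,1] h~>[1,0] k~>[1,1,0]
  ⟦path⟧₂ = [1 1; 0 1; 1 0]
Equal? differ; not commutative

Answer: DOES NOT COMMUTE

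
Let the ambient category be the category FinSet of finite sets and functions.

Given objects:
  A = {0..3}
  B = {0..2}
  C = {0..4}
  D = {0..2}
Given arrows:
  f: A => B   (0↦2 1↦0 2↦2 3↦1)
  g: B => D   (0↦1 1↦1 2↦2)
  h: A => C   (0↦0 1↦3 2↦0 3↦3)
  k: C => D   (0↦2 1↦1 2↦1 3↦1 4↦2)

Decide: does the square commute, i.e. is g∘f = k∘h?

Answer: COMMUTES

Derivation:
Path 1 = f;g:
  0 f=>2 g=>2
  1 f=>0 g=>1
  2 f=>2 g=>2
  3 f=>1 g=>1
  ⟦path⟧₁ = (0↦2 1↦1 2↦2 3↦1)
Path 2 = h;k:
  0 h=>0 k=>2
  1 h=>3 k=>1
  2 h=>0 k=>2
  3 h=>3 k=>1
  ⟦path⟧₂ = (0↦2 1↦1 2↦2 3↦1)
Equal? same morphism ✓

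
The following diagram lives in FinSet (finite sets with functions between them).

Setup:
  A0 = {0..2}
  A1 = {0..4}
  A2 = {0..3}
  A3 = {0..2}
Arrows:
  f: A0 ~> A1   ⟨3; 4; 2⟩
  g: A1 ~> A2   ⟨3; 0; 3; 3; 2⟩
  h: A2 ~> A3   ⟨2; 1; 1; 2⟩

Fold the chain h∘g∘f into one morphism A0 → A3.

  0 f~>3 g~>3 h~>2
  1 f~>4 g~>2 h~>1
  2 f~>2 g~>3 h~>2
⟦path⟧: ⟨2; 1; 2⟩

Answer: ⟨2; 1; 2⟩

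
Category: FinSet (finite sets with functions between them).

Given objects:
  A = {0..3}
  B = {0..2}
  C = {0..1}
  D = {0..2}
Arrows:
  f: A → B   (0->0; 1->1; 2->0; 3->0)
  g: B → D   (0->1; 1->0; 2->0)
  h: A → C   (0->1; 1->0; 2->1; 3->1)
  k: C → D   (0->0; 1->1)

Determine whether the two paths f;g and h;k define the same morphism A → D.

1) trace f;g:
  0 f→0 g→1
  1 f→1 g→0
  2 f→0 g→1
  3 f→0 g→1
  composite₁ = (0->1; 1->0; 2->1; 3->1)
2) trace h;k:
  0 h→1 k→1
  1 h→0 k→0
  2 h→1 k→1
  3 h→1 k→1
  composite₂ = (0->1; 1->0; 2->1; 3->1)
Equal? equal; square commutes

Answer: COMMUTES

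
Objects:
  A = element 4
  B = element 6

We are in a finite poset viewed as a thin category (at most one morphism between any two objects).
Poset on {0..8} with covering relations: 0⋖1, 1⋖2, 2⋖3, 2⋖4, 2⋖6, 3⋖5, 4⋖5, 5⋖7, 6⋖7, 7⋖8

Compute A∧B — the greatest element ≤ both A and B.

Answer: A∧B = 2

Work:
Lower bounds of A=4 and B=6: {0,1,2}
  0 ⊑ 2
  1 ⊑ 2
  2 ⊑ 2
glb = 2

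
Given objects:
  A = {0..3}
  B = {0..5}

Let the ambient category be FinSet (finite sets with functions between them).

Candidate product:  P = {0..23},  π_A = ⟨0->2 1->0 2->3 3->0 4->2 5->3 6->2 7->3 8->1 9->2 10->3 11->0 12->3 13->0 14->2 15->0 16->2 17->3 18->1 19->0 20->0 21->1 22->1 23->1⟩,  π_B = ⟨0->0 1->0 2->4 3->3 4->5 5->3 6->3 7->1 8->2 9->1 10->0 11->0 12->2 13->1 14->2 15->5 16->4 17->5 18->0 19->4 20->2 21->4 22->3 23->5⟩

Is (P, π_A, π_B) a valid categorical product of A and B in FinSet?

Answer: NOT A VALID PRODUCT — duplicate pair at indices 11,1

Trace:
|A|·|B| = 4·6 = 24;  |P| = 24
Check the pairing map k ↦ (π_A(k), π_B(k)):
  0 -> (2,0)
  1 -> (0,0)
  2 -> (3,4)
  3 -> (0,3)
  4 -> (2,5)
  5 -> (3,3)
  6 -> (2,3)
  7 -> (3,1)
  8 -> (1,2)
  9 -> (2,1)
  10 -> (3,0)
  11 -> (0,0)  ✗ repeats pair of k=1
  12 -> (3,2)
  13 -> (0,1)
  14 -> (2,2)
  15 -> (0,5)
  16 -> (2,4)
  17 -> (3,5)
  18 -> (1,0)
  19 -> (0,4)
  20 -> (0,2)
  21 -> (1,4)
  22 -> (1,3)
  23 -> (1,5)
distinct pairs in image: 23 / 24 needed
  → (0,0) hit at k=1 and k=11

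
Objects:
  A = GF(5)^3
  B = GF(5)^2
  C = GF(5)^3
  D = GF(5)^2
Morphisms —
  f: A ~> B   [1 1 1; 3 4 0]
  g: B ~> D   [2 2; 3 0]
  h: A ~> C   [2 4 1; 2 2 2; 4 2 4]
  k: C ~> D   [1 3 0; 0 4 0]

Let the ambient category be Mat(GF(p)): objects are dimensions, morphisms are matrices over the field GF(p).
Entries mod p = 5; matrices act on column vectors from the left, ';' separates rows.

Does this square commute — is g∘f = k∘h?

Answer: COMMUTES

Derivation:
1) trace f;g:
  e0=(1,0,0) f~>(1,3) g~>(3,3)
  e1=(0,1,0) f~>(1,4) g~>(0,3)
  e2=(0,0,1) f~>(1,0) g~>(2,3)
  ⟦path⟧₁ = [3 0 2; 3 3 3]
2) trace h;k:
  e0=(1,0,0) h~>(2,2,4) k~>(3,3)
  e1=(0,1,0) h~>(4,2,2) k~>(0,3)
  e2=(0,0,1) h~>(1,2,4) k~>(2,3)
  ⟦path⟧₂ = [3 0 2; 3 3 3]
Equal? same morphism ✓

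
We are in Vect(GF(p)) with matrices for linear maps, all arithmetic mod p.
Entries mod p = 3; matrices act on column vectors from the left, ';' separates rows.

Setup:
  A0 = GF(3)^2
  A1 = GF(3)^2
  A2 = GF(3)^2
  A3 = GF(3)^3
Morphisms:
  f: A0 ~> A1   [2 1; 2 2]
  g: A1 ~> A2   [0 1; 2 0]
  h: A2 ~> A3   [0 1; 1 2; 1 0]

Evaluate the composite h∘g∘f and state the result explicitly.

Answer: [1 2; 1 0; 2 2]

Derivation:
  e0=(1,0) f~>(2,2) g~>(2,1) h~>(1,1,2)
  e1=(0,1) f~>(1,2) g~>(2,2) h~>(2,0,2)
result: [1 2; 1 0; 2 2]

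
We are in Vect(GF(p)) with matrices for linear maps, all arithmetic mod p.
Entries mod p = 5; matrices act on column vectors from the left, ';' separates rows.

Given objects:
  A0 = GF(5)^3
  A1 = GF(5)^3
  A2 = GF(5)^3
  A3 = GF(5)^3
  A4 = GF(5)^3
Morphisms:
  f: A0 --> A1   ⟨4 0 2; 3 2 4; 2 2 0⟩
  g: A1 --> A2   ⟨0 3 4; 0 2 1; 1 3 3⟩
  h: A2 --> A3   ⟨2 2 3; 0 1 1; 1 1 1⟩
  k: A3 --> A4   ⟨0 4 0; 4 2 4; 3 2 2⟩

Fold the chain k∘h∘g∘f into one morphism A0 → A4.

  e0=(1,0,0) f-->(4,3,2) g-->(2,3,4) h-->(2,2,4) k-->(3,3,3)
  e1=(0,1,0) f-->(0,2,2) g-->(4,1,2) h-->(1,3,2) k-->(2,3,3)
  e2=(0,0,1) f-->(2,4,0) g-->(2,3,4) h-->(2,2,4) k-->(3,3,3)
⟦path⟧: ⟨3 2 3; 3 3 3; 3 3 3⟩

Answer: ⟨3 2 3; 3 3 3; 3 3 3⟩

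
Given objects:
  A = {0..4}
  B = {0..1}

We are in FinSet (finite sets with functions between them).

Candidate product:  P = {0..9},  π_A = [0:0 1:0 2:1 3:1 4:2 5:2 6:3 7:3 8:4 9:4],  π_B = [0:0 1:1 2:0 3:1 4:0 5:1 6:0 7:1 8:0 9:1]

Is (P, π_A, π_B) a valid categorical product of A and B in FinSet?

Answer: VALID PRODUCT

Derivation:
|A|·|B| = 5·2 = 10;  |P| = 10
Check the pairing map k ↦ (π_A(k), π_B(k)):
  0 : (0,0)
  1 : (0,1)
  2 : (1,0)
  3 : (1,1)
  4 : (2,0)
  5 : (2,1)
  6 : (3,0)
  7 : (3,1)
  8 : (4,0)
  9 : (4,1)
distinct pairs in image: 10 / 10 needed
  → bijection onto A×B; projections well-typed.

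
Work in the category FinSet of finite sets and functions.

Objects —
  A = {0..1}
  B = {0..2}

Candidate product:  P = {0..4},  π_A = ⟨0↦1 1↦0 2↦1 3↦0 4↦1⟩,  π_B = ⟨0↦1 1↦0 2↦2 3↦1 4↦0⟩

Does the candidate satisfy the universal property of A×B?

|A|·|B| = 2·3 = 6;  |P| = 5
  → cardinalities differ; no bijection possible.

Answer: NOT A VALID PRODUCT — |P|=5 ≠ |A|·|B|=6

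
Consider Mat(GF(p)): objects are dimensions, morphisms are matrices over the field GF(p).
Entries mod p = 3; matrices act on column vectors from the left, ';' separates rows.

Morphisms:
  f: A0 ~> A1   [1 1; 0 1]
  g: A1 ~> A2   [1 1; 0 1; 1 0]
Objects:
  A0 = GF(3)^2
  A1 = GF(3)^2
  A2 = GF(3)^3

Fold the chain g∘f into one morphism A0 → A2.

  e0=⟨1,0⟩ f~>⟨1,0⟩ g~>⟨1,0,1⟩
  e1=⟨0,1⟩ f~>⟨1,1⟩ g~>⟨2,1,1⟩
composite: [1 2; 0 1; 1 1]

Answer: [1 2; 0 1; 1 1]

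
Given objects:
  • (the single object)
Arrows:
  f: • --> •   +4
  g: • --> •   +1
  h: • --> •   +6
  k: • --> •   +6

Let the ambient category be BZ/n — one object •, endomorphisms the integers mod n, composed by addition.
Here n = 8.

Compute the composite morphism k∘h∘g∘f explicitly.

Answer: +1

Work:
  0 +4≡4 +1≡5 +6≡3 +6≡1  (mod 8)
⟦path⟧: +1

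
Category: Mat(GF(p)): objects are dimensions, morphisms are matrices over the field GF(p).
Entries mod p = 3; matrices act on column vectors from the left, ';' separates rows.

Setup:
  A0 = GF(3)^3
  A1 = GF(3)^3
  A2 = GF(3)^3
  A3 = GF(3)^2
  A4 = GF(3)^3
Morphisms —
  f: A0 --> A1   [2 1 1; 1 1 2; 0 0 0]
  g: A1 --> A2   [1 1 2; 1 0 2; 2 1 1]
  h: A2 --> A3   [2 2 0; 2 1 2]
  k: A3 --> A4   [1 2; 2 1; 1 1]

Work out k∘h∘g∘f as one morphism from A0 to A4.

  e0=⟨1,0,0⟩ f-->⟨2,1,0⟩ g-->⟨0,2,2⟩ h-->⟨1,0⟩ k-->⟨1,2,1⟩
  e1=⟨0,1,0⟩ f-->⟨1,1,0⟩ g-->⟨2,1,0⟩ h-->⟨0,2⟩ k-->⟨1,2,2⟩
  e2=⟨0,0,1⟩ f-->⟨1,2,0⟩ g-->⟨0,1,1⟩ h-->⟨2,0⟩ k-->⟨2,1,2⟩
⟦path⟧: [1 1 2; 2 2 1; 1 2 2]

Answer: [1 1 2; 2 2 1; 1 2 2]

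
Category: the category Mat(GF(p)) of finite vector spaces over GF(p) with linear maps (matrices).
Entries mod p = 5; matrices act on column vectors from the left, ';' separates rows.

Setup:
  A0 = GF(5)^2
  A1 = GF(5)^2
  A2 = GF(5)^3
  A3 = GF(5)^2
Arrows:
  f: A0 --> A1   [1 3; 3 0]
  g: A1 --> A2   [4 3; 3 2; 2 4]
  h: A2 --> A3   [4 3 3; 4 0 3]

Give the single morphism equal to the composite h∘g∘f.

Answer: [1 3; 4 1]

Trace:
  e0=[1,0] f-->[1,3] g-->[3,4,4] h-->[1,4]
  e1=[0,1] f-->[3,0] g-->[2,4,1] h-->[3,1]
composite: [1 3; 4 1]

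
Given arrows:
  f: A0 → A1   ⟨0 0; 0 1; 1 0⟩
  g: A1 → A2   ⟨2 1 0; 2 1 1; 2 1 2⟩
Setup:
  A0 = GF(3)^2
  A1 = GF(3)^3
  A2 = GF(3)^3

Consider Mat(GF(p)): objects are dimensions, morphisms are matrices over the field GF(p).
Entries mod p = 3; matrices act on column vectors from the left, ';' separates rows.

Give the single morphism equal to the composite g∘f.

  e0=(1,0) f→(0,0,1) g→(0,1,2)
  e1=(0,1) f→(0,1,0) g→(1,1,1)
composite: ⟨0 1; 1 1; 2 1⟩

Answer: ⟨0 1; 1 1; 2 1⟩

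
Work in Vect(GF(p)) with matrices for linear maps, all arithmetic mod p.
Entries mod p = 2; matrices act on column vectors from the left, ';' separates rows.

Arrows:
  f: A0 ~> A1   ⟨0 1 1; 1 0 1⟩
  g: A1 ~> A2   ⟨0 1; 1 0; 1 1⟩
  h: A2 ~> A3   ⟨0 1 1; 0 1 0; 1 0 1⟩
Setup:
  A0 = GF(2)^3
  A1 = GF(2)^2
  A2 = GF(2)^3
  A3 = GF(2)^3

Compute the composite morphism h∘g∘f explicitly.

Answer: ⟨1 0 1; 0 1 1; 0 1 1⟩

Work:
  e0=(1,0,0) f~>(0,1) g~>(1,0,1) h~>(1,0,0)
  e1=(0,1,0) f~>(1,0) g~>(0,1,1) h~>(0,1,1)
  e2=(0,0,1) f~>(1,1) g~>(1,1,0) h~>(1,1,1)
⟦path⟧: ⟨1 0 1; 0 1 1; 0 1 1⟩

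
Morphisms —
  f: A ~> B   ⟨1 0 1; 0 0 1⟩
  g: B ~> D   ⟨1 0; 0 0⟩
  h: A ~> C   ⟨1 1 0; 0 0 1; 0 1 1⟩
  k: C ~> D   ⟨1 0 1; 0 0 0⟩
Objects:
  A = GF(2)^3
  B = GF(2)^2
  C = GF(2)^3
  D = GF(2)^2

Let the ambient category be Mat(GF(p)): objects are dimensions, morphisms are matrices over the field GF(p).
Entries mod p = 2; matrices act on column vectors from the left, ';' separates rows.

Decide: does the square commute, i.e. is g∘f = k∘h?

Answer: COMMUTES

Trace:
1) trace f;g:
  e0=(1,0,0) f~>(1,0) g~>(1,0)
  e1=(0,1,0) f~>(0,0) g~>(0,0)
  e2=(0,0,1) f~>(1,1) g~>(1,0)
  result₁ = ⟨1 0 1; 0 0 0⟩
2) trace h;k:
  e0=(1,0,0) h~>(1,0,0) k~>(1,0)
  e1=(0,1,0) h~>(1,0,1) k~>(0,0)
  e2=(0,0,1) h~>(0,1,1) k~>(1,0)
  result₂ = ⟨1 0 1; 0 0 0⟩
Equal? same morphism ✓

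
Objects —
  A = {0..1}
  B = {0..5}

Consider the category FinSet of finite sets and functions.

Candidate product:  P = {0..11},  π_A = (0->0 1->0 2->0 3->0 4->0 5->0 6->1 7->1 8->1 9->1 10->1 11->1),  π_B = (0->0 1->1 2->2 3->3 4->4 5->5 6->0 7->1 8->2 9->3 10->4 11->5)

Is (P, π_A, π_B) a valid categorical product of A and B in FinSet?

|A|·|B| = 2·6 = 12;  |P| = 12
Check the pairing map k ↦ (π_A(k), π_B(k)):
  0 -> (0,0)
  1 -> (0,1)
  2 -> (0,2)
  3 -> (0,3)
  4 -> (0,4)
  5 -> (0,5)
  6 -> (1,0)
  7 -> (1,1)
  8 -> (1,2)
  9 -> (1,3)
  10 -> (1,4)
  11 -> (1,5)
distinct pairs in image: 12 / 12 needed
  → bijection onto A×B; projections well-typed.

Answer: VALID PRODUCT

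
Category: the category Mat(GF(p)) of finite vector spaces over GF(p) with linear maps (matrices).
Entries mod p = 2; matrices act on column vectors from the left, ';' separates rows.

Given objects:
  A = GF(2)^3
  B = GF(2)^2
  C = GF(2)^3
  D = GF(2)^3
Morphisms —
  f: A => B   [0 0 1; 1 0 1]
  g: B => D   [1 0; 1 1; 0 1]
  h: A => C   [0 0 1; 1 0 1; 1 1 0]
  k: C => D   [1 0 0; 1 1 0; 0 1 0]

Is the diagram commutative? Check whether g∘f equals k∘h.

Answer: COMMUTES

Trace:
1) trace f;g:
  e0=[1,0,0] f=>[0,1] g=>[0,1,1]
  e1=[0,1,0] f=>[0,0] g=>[0,0,0]
  e2=[0,0,1] f=>[1,1] g=>[1,0,1]
  composite₁ = [0 0 1; 1 0 0; 1 0 1]
2) trace h;k:
  e0=[1,0,0] h=>[0,1,1] k=>[0,1,1]
  e1=[0,1,0] h=>[0,0,1] k=>[0,0,0]
  e2=[0,0,1] h=>[1,1,0] k=>[1,0,1]
  composite₂ = [0 0 1; 1 0 0; 1 0 1]
Equal? YES — commutes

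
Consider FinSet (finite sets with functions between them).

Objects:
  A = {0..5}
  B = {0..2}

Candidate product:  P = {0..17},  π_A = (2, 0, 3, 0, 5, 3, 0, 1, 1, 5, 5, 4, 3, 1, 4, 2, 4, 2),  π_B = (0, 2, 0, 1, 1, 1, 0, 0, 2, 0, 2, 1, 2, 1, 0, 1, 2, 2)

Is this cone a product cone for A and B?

|A|·|B| = 6·3 = 18;  |P| = 18
Check the pairing map k ↦ (π_A(k), π_B(k)):
  0 : (2,0)
  1 : (0,2)
  2 : (3,0)
  3 : (0,1)
  4 : (5,1)
  5 : (3,1)
  6 : (0,0)
  7 : (1,0)
  8 : (1,2)
  9 : (5,0)
  10 : (5,2)
  11 : (4,1)
  12 : (3,2)
  13 : (1,1)
  14 : (4,0)
  15 : (2,1)
  16 : (4,2)
  17 : (2,2)
distinct pairs in image: 18 / 18 needed
  → bijection onto A×B; projections well-typed.

Answer: VALID PRODUCT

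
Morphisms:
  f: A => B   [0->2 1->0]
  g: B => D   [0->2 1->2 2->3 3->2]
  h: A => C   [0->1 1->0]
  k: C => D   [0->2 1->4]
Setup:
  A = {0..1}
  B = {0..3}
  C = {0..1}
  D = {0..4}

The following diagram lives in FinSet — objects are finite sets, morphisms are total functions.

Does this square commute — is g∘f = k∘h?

1) trace f;g:
  0 f=>2 g=>3
  1 f=>0 g=>2
  ⟦path⟧₁ = [0->3 1->2]
2) trace h;k:
  0 h=>1 k=>4
  1 h=>0 k=>2
  ⟦path⟧₂ = [0->4 1->2]
Equal? differ; not commutative

Answer: DOES NOT COMMUTE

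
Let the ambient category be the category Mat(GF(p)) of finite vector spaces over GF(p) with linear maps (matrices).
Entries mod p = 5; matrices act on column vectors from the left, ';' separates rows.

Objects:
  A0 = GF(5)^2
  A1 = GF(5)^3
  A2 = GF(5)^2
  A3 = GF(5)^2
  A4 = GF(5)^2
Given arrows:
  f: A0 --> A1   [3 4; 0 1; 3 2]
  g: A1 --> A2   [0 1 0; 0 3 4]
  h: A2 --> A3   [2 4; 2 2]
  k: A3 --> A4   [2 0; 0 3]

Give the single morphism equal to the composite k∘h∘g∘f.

Answer: [1 2; 2 2]

Derivation:
  e0=[1,0] f-->[3,0,3] g-->[0,2] h-->[3,4] k-->[1,2]
  e1=[0,1] f-->[4,1,2] g-->[1,1] h-->[1,4] k-->[2,2]
result: [1 2; 2 2]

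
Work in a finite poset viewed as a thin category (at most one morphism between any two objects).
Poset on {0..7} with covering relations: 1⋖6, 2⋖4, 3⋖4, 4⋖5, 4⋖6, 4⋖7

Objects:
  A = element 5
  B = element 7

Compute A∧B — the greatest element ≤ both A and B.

Answer: A∧B = 4

Derivation:
{x : x⊑A ∧ x⊑B} = {2,3,4}  (A=5, B=7)
  2 ⊑ 4
  3 ⊑ 4
  4 ⊑ 4
glb = 4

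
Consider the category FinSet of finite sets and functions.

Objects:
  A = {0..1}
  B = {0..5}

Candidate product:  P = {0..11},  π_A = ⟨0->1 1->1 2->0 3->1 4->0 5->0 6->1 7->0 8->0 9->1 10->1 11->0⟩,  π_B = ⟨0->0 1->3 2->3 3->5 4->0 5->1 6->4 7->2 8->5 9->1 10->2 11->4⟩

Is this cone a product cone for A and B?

Answer: VALID PRODUCT

Derivation:
|A|·|B| = 2·6 = 12;  |P| = 12
Check the pairing map k ↦ (π_A(k), π_B(k)):
  0 -> (1,0)
  1 -> (1,3)
  2 -> (0,3)
  3 -> (1,5)
  4 -> (0,0)
  5 -> (0,1)
  6 -> (1,4)
  7 -> (0,2)
  8 -> (0,5)
  9 -> (1,1)
  10 -> (1,2)
  11 -> (0,4)
distinct pairs in image: 12 / 12 needed
  → bijection onto A×B; projections well-typed.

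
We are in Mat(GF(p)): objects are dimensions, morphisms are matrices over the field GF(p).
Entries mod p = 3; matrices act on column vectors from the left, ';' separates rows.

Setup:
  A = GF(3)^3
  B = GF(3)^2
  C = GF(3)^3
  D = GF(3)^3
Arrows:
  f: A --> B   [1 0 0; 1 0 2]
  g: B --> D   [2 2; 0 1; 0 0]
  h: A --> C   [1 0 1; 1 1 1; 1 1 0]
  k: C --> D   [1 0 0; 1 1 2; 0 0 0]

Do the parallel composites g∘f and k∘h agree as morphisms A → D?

Answer: COMMUTES

Trace:
Path 1 = f;g:
  e0=(1,0,0) f-->(1,1) g-->(1,1,0)
  e1=(0,1,0) f-->(0,0) g-->(0,0,0)
  e2=(0,0,1) f-->(0,2) g-->(1,2,0)
  result₁ = [1 0 1; 1 0 2; 0 0 0]
Path 2 = h;k:
  e0=(1,0,0) h-->(1,1,1) k-->(1,1,0)
  e1=(0,1,0) h-->(0,1,1) k-->(0,0,0)
  e2=(0,0,1) h-->(1,1,0) k-->(1,2,0)
  result₂ = [1 0 1; 1 0 2; 0 0 0]
Equal? same morphism ✓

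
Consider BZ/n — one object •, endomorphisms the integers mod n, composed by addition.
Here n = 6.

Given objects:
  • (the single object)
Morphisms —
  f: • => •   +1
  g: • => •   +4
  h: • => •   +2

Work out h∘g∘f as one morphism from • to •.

Answer: +1

Derivation:
  0 +1≡1 +4≡5 +2≡1  (mod 6)
result: +1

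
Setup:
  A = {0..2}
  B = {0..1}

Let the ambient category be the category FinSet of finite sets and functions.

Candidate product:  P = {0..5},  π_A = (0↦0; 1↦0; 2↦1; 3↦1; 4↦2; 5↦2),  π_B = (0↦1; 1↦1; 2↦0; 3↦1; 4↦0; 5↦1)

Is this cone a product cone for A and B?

Answer: NOT A VALID PRODUCT — duplicate pair at indices 1,0

Work:
|A|·|B| = 3·2 = 6;  |P| = 6
Check the pairing map k ↦ (π_A(k), π_B(k)):
  0 ↦ (0,1)
  1 ↦ (0,1)  ✗ repeats pair of k=0
  2 ↦ (1,0)
  3 ↦ (1,1)
  4 ↦ (2,0)
  5 ↦ (2,1)
distinct pairs in image: 5 / 6 needed
  → (0,1) hit at k=0 and k=1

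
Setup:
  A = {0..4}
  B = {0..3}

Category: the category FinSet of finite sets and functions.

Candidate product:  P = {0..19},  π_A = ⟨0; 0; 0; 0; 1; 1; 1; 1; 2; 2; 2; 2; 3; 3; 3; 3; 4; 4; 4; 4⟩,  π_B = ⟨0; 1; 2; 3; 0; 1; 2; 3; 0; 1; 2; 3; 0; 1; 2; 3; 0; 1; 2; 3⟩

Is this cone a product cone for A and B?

Answer: VALID PRODUCT

Work:
|A|·|B| = 5·4 = 20;  |P| = 20
Check the pairing map k ↦ (π_A(k), π_B(k)):
  0 -> (0,0)
  1 -> (0,1)
  2 -> (0,2)
  3 -> (0,3)
  4 -> (1,0)
  5 -> (1,1)
  6 -> (1,2)
  7 -> (1,3)
  8 -> (2,0)
  9 -> (2,1)
  10 -> (2,2)
  11 -> (2,3)
  12 -> (3,0)
  13 -> (3,1)
  14 -> (3,2)
  15 -> (3,3)
  16 -> (4,0)
  17 -> (4,1)
  18 -> (4,2)
  19 -> (4,3)
distinct pairs in image: 20 / 20 needed
  → bijection onto A×B; projections well-typed.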